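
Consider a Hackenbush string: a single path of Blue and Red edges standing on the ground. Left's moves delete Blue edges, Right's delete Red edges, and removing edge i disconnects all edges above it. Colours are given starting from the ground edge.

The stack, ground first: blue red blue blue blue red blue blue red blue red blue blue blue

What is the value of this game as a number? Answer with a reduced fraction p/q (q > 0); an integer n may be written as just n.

7599/8192

step 1: add blue to get b; options L={ 0 } R={ (no moves) } → 1
step 2: add red to get br; options L={ 0 } R={ 1 } → 1/2
step 3: add blue to get brb; options L={ 0,1/2 } R={ 1 } → 3/4
step 4: add blue to get brbb; options L={ 0,1/2,3/4 } R={ 1 } → 7/8
step 5: add blue to get brbbb; options L={ 0,1/2,3/4,7/8 } R={ 1 } → 15/16
step 6: add red to get brbbbr; options L={ 0,1/2,3/4,7/8 } R={ 15/16,1 } → 29/32
step 7: add blue to get brbbbrb; options L={ 0,1/2,3/4,7/8,29/32 } R={ 15/16,1 } → 59/64
step 8: add blue to get brbbbrbb; options L={ 0,1/2,3/4,7/8,29/32,59/64 } R={ 15/16,1 } → 119/128
step 9: add red to get brbbbrbbr; options L={ 0,1/2,3/4,7/8,29/32,59/64 } R={ 119/128,15/16,1 } → 237/256
step 10: add blue to get brbbbrbbrb; options L={ 0,1/2,3/4,7/8,29/32,59/64,237/256 } R={ 119/128,15/16,1 } → 475/512
step 11: add red to get brbbbrbbrbr; options L={ 0,1/2,3/4,7/8,29/32,59/64,237/256 } R={ 475/512,119/128,15/16,1 } → 949/1024
step 12: add blue to get brbbbrbbrbrb; options L={ 0,1/2,3/4,7/8,29/32,59/64,237/256,949/1024 } R={ 475/512,119/128,15/16,1 } → 1899/2048
step 13: add blue to get brbbbrbbrbrbb; options L={ 0,1/2,3/4,7/8,29/32,59/64,237/256,949/1024,1899/2048 } R={ 475/512,119/128,15/16,1 } → 3799/4096
step 14: add blue to get brbbbrbbrbrbbb; options L={ 0,1/2,3/4,7/8,29/32,59/64,237/256,949/1024,1899/2048,3799/4096 } R={ 475/512,119/128,15/16,1 } → 7599/8192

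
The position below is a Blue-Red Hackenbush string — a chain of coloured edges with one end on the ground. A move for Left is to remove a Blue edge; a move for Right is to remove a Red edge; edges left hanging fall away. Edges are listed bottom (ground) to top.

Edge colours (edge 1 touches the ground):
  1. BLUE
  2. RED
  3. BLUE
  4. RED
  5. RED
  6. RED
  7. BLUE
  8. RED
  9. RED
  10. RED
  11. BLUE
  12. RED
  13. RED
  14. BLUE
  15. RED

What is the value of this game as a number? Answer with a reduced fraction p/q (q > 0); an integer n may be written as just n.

Build val(s[:k]) for k = 1..15, string s = BLUE RED BLUE RED RED RED BLUE RED RED RED BLUE RED RED BLUE RED.
B: Left { 0 }, Right { ∅ } = simplest 1
BR: Left { 0 }, Right { 1 } = simplest 1/2
BRB: Left { 0 1/2 }, Right { 1 } = simplest 3/4
BRBR: Left { 0 1/2 }, Right { 3/4 1 } = simplest 5/8
BRBRR: Left { 0 1/2 }, Right { 5/8 3/4 1 } = simplest 9/16
BRBRRR: Left { 0 1/2 }, Right { 9/16 5/8 3/4 1 } = simplest 17/32
BRBRRRB: Left { 0 1/2 17/32 }, Right { 9/16 5/8 3/4 1 } = simplest 35/64
BRBRRRBR: Left { 0 1/2 17/32 }, Right { 35/64 9/16 5/8 3/4 1 } = simplest 69/128
BRBRRRBRR: Left { 0 1/2 17/32 }, Right { 69/128 35/64 9/16 5/8 3/4 1 } = simplest 137/256
BRBRRRBRRR: Left { 0 1/2 17/32 }, Right { 137/256 69/128 35/64 9/16 5/8 3/4 1 } = simplest 273/512
BRBRRRBRRRB: Left { 0 1/2 17/32 273/512 }, Right { 137/256 69/128 35/64 9/16 5/8 3/4 1 } = simplest 547/1024
BRBRRRBRRRBR: Left { 0 1/2 17/32 273/512 }, Right { 547/1024 137/256 69/128 35/64 9/16 5/8 3/4 1 } = simplest 1093/2048
BRBRRRBRRRBRR: Left { 0 1/2 17/32 273/512 }, Right { 1093/2048 547/1024 137/256 69/128 35/64 9/16 5/8 3/4 1 } = simplest 2185/4096
BRBRRRBRRRBRRB: Left { 0 1/2 17/32 273/512 2185/4096 }, Right { 1093/2048 547/1024 137/256 69/128 35/64 9/16 5/8 3/4 1 } = simplest 4371/8192
BRBRRRBRRRBRRBR: Left { 0 1/2 17/32 273/512 2185/4096 }, Right { 4371/8192 1093/2048 547/1024 137/256 69/128 35/64 9/16 5/8 3/4 1 } = simplest 8741/16384

8741/16384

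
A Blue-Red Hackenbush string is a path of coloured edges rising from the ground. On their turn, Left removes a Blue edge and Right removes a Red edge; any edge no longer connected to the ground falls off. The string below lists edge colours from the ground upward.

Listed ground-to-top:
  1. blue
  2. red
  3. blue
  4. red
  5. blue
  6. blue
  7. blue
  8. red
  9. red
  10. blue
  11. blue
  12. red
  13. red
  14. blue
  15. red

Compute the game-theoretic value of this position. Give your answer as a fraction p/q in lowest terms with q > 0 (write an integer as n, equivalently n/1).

step 1: add blue to get b; options L={ 0 } R={ — } gives 1
step 2: add red to get br; options L={ 0 } R={ 1 } gives 1/2
step 3: add blue to get brb; options L={ 0; 1/2 } R={ 1 } gives 3/4
step 4: add red to get brbr; options L={ 0; 1/2 } R={ 3/4; 1 } gives 5/8
step 5: add blue to get brbrb; options L={ 0; 1/2; 5/8 } R={ 3/4; 1 } gives 11/16
step 6: add blue to get brbrbb; options L={ 0; 1/2; 5/8; 11/16 } R={ 3/4; 1 } gives 23/32
step 7: add blue to get brbrbbb; options L={ 0; 1/2; 5/8; 11/16; 23/32 } R={ 3/4; 1 } gives 47/64
step 8: add red to get brbrbbbr; options L={ 0; 1/2; 5/8; 11/16; 23/32 } R={ 47/64; 3/4; 1 } gives 93/128
step 9: add red to get brbrbbbrr; options L={ 0; 1/2; 5/8; 11/16; 23/32 } R={ 93/128; 47/64; 3/4; 1 } gives 185/256
step 10: add blue to get brbrbbbrrb; options L={ 0; 1/2; 5/8; 11/16; 23/32; 185/256 } R={ 93/128; 47/64; 3/4; 1 } gives 371/512
step 11: add blue to get brbrbbbrrbb; options L={ 0; 1/2; 5/8; 11/16; 23/32; 185/256; 371/512 } R={ 93/128; 47/64; 3/4; 1 } gives 743/1024
step 12: add red to get brbrbbbrrbbr; options L={ 0; 1/2; 5/8; 11/16; 23/32; 185/256; 371/512 } R={ 743/1024; 93/128; 47/64; 3/4; 1 } gives 1485/2048
step 13: add red to get brbrbbbrrbbrr; options L={ 0; 1/2; 5/8; 11/16; 23/32; 185/256; 371/512 } R={ 1485/2048; 743/1024; 93/128; 47/64; 3/4; 1 } gives 2969/4096
step 14: add blue to get brbrbbbrrbbrrb; options L={ 0; 1/2; 5/8; 11/16; 23/32; 185/256; 371/512; 2969/4096 } R={ 1485/2048; 743/1024; 93/128; 47/64; 3/4; 1 } gives 5939/8192
step 15: add red to get brbrbbbrrbbrrbr; options L={ 0; 1/2; 5/8; 11/16; 23/32; 185/256; 371/512; 2969/4096 } R={ 5939/8192; 1485/2048; 743/1024; 93/128; 47/64; 3/4; 1 } gives 11877/16384

11877/16384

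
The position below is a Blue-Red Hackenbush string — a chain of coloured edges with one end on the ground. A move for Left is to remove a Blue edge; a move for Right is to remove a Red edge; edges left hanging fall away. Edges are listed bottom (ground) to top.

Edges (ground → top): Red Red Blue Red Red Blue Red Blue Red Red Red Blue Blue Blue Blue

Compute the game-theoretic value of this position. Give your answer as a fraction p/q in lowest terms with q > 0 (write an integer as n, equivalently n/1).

-15073/8192

Build value(s[:k]) for k = 1..15, string s = Red Red Blue Red Red Blue Red Blue Red Red Red Blue Blue Blue Blue.
value_1 [R]  L=[(no moves)]  R=[0]  ⇒ -1
value_2 [RR]  L=[(no moves)]  R=[-1; 0]  ⇒ -2
value_3 [RRB]  L=[-2]  R=[-1; 0]  ⇒ -3/2
value_4 [RRBR]  L=[-2]  R=[-3/2; -1; 0]  ⇒ -7/4
value_5 [RRBRR]  L=[-2]  R=[-7/4; -3/2; -1; 0]  ⇒ -15/8
value_6 [RRBRRB]  L=[-2; -15/8]  R=[-7/4; -3/2; -1; 0]  ⇒ -29/16
value_7 [RRBRRBR]  L=[-2; -15/8]  R=[-29/16; -7/4; -3/2; -1; 0]  ⇒ -59/32
value_8 [RRBRRBRB]  L=[-2; -15/8; -59/32]  R=[-29/16; -7/4; -3/2; -1; 0]  ⇒ -117/64
value_9 [RRBRRBRBR]  L=[-2; -15/8; -59/32]  R=[-117/64; -29/16; -7/4; -3/2; -1; 0]  ⇒ -235/128
value_10 [RRBRRBRBRR]  L=[-2; -15/8; -59/32]  R=[-235/128; -117/64; -29/16; -7/4; -3/2; -1; 0]  ⇒ -471/256
value_11 [RRBRRBRBRRR]  L=[-2; -15/8; -59/32]  R=[-471/256; -235/128; -117/64; -29/16; -7/4; -3/2; -1; 0]  ⇒ -943/512
value_12 [RRBRRBRBRRRB]  L=[-2; -15/8; -59/32; -943/512]  R=[-471/256; -235/128; -117/64; -29/16; -7/4; -3/2; -1; 0]  ⇒ -1885/1024
value_13 [RRBRRBRBRRRBB]  L=[-2; -15/8; -59/32; -943/512; -1885/1024]  R=[-471/256; -235/128; -117/64; -29/16; -7/4; -3/2; -1; 0]  ⇒ -3769/2048
value_14 [RRBRRBRBRRRBBB]  L=[-2; -15/8; -59/32; -943/512; -1885/1024; -3769/2048]  R=[-471/256; -235/128; -117/64; -29/16; -7/4; -3/2; -1; 0]  ⇒ -7537/4096
value_15 [RRBRRBRBRRRBBBB]  L=[-2; -15/8; -59/32; -943/512; -1885/1024; -3769/2048; -7537/4096]  R=[-471/256; -235/128; -117/64; -29/16; -7/4; -3/2; -1; 0]  ⇒ -15073/8192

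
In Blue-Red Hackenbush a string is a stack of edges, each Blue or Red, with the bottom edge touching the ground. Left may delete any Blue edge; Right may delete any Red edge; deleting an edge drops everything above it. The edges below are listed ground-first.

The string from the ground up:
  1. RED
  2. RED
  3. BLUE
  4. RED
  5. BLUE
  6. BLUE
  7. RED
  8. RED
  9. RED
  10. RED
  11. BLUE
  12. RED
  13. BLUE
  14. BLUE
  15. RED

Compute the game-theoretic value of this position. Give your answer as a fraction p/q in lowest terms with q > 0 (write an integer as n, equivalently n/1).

Prefix values for RED RED BLUE RED BLUE BLUE RED RED RED RED BLUE RED BLUE BLUE RED via {L|R} + simplicity:
val_1 [R]  L=[]  R=[0]  -> -1
val_2 [RR]  L=[]  R=[-1,0]  -> -2
val_3 [RRB]  L=[-2]  R=[-1,0]  -> -3/2
val_4 [RRBR]  L=[-2]  R=[-3/2,-1,0]  -> -7/4
val_5 [RRBRB]  L=[-2,-7/4]  R=[-3/2,-1,0]  -> -13/8
val_6 [RRBRBB]  L=[-2,-7/4,-13/8]  R=[-3/2,-1,0]  -> -25/16
val_7 [RRBRBBR]  L=[-2,-7/4,-13/8]  R=[-25/16,-3/2,-1,0]  -> -51/32
val_8 [RRBRBBRR]  L=[-2,-7/4,-13/8]  R=[-51/32,-25/16,-3/2,-1,0]  -> -103/64
val_9 [RRBRBBRRR]  L=[-2,-7/4,-13/8]  R=[-103/64,-51/32,-25/16,-3/2,-1,0]  -> -207/128
val_10 [RRBRBBRRRR]  L=[-2,-7/4,-13/8]  R=[-207/128,-103/64,-51/32,-25/16,-3/2,-1,0]  -> -415/256
val_11 [RRBRBBRRRRB]  L=[-2,-7/4,-13/8,-415/256]  R=[-207/128,-103/64,-51/32,-25/16,-3/2,-1,0]  -> -829/512
val_12 [RRBRBBRRRRBR]  L=[-2,-7/4,-13/8,-415/256]  R=[-829/512,-207/128,-103/64,-51/32,-25/16,-3/2,-1,0]  -> -1659/1024
val_13 [RRBRBBRRRRBRB]  L=[-2,-7/4,-13/8,-415/256,-1659/1024]  R=[-829/512,-207/128,-103/64,-51/32,-25/16,-3/2,-1,0]  -> -3317/2048
val_14 [RRBRBBRRRRBRBB]  L=[-2,-7/4,-13/8,-415/256,-1659/1024,-3317/2048]  R=[-829/512,-207/128,-103/64,-51/32,-25/16,-3/2,-1,0]  -> -6633/4096
val_15 [RRBRBBRRRRBRBBR]  L=[-2,-7/4,-13/8,-415/256,-1659/1024,-3317/2048]  R=[-6633/4096,-829/512,-207/128,-103/64,-51/32,-25/16,-3/2,-1,0]  -> -13267/8192

-13267/8192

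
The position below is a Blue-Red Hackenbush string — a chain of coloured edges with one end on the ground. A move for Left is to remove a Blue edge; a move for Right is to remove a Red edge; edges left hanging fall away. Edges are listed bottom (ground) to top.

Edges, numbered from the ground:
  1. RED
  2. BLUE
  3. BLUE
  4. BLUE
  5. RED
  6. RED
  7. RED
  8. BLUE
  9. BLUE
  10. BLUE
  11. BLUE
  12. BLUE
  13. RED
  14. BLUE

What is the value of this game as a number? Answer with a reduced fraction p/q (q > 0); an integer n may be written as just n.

-1797/8192

Recurse on prefixes of the 14-edge string RED BLUE BLUE BLUE RED RED RED BLUE BLUE BLUE BLUE BLUE RED BLUE:
val(R) = { none | 0 } so -1
val(RB) = { -1 | 0 } so -1/2
val(RBB) = { -1 -1/2 | 0 } so -1/4
val(RBBB) = { -1 -1/2 -1/4 | 0 } so -1/8
val(RBBBR) = { -1 -1/2 -1/4 | -1/8 0 } so -3/16
val(RBBBRR) = { -1 -1/2 -1/4 | -3/16 -1/8 0 } so -7/32
val(RBBBRRR) = { -1 -1/2 -1/4 | -7/32 -3/16 -1/8 0 } so -15/64
val(RBBBRRRB) = { -1 -1/2 -1/4 -15/64 | -7/32 -3/16 -1/8 0 } so -29/128
val(RBBBRRRBB) = { -1 -1/2 -1/4 -15/64 -29/128 | -7/32 -3/16 -1/8 0 } so -57/256
val(RBBBRRRBBB) = { -1 -1/2 -1/4 -15/64 -29/128 -57/256 | -7/32 -3/16 -1/8 0 } so -113/512
val(RBBBRRRBBBB) = { -1 -1/2 -1/4 -15/64 -29/128 -57/256 -113/512 | -7/32 -3/16 -1/8 0 } so -225/1024
val(RBBBRRRBBBBB) = { -1 -1/2 -1/4 -15/64 -29/128 -57/256 -113/512 -225/1024 | -7/32 -3/16 -1/8 0 } so -449/2048
val(RBBBRRRBBBBBR) = { -1 -1/2 -1/4 -15/64 -29/128 -57/256 -113/512 -225/1024 | -449/2048 -7/32 -3/16 -1/8 0 } so -899/4096
val(RBBBRRRBBBBBRB) = { -1 -1/2 -1/4 -15/64 -29/128 -57/256 -113/512 -225/1024 -899/4096 | -449/2048 -7/32 -3/16 -1/8 0 } so -1797/8192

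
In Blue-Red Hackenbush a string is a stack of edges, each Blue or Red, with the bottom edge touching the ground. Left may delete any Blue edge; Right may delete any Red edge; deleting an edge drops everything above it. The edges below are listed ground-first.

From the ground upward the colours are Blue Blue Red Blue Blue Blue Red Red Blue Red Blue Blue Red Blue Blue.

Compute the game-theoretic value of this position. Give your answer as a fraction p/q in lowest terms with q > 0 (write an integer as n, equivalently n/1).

Prefix values for Blue Blue Red Blue Blue Blue Red Red Blue Red Blue Blue Red Blue Blue via {L|R} + simplicity:
edge 1 of 15 (Blue): { 0 | (no moves) } so 1
edge 2 of 15 (Blue): { 0 1 | (no moves) } so 2
edge 3 of 15 (Red): { 0 1 | 2 } so 3/2
edge 4 of 15 (Blue): { 0 1 3/2 | 2 } so 7/4
edge 5 of 15 (Blue): { 0 1 3/2 7/4 | 2 } so 15/8
edge 6 of 15 (Blue): { 0 1 3/2 7/4 15/8 | 2 } so 31/16
edge 7 of 15 (Red): { 0 1 3/2 7/4 15/8 | 31/16 2 } so 61/32
edge 8 of 15 (Red): { 0 1 3/2 7/4 15/8 | 61/32 31/16 2 } so 121/64
edge 9 of 15 (Blue): { 0 1 3/2 7/4 15/8 121/64 | 61/32 31/16 2 } so 243/128
edge 10 of 15 (Red): { 0 1 3/2 7/4 15/8 121/64 | 243/128 61/32 31/16 2 } so 485/256
edge 11 of 15 (Blue): { 0 1 3/2 7/4 15/8 121/64 485/256 | 243/128 61/32 31/16 2 } so 971/512
edge 12 of 15 (Blue): { 0 1 3/2 7/4 15/8 121/64 485/256 971/512 | 243/128 61/32 31/16 2 } so 1943/1024
edge 13 of 15 (Red): { 0 1 3/2 7/4 15/8 121/64 485/256 971/512 | 1943/1024 243/128 61/32 31/16 2 } so 3885/2048
edge 14 of 15 (Blue): { 0 1 3/2 7/4 15/8 121/64 485/256 971/512 3885/2048 | 1943/1024 243/128 61/32 31/16 2 } so 7771/4096
edge 15 of 15 (Blue): { 0 1 3/2 7/4 15/8 121/64 485/256 971/512 3885/2048 7771/4096 | 1943/1024 243/128 61/32 31/16 2 } so 15543/8192

15543/8192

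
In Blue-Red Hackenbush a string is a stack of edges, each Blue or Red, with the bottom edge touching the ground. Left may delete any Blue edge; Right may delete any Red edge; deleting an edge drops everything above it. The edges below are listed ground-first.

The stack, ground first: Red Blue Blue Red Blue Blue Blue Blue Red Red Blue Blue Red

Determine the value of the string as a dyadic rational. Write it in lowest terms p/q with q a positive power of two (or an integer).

-1075/4096

Build g(s[:k]) for k = 1..13, string s = Red Blue Blue Red Blue Blue Blue Blue Red Red Blue Blue Red.
1 of 13 · R · max L −∞ · min R 0 = -1
2 of 13 · RB · max L -1 · min R 0 = -1/2
3 of 13 · RBB · max L -1/2 · min R 0 = -1/4
4 of 13 · RBBR · max L -1/2 · min R -1/4 = -3/8
5 of 13 · RBBRB · max L -3/8 · min R -1/4 = -5/16
6 of 13 · RBBRBB · max L -5/16 · min R -1/4 = -9/32
7 of 13 · RBBRBBB · max L -9/32 · min R -1/4 = -17/64
8 of 13 · RBBRBBBB · max L -17/64 · min R -1/4 = -33/128
9 of 13 · RBBRBBBBR · max L -17/64 · min R -33/128 = -67/256
10 of 13 · RBBRBBBBRR · max L -17/64 · min R -67/256 = -135/512
11 of 13 · RBBRBBBBRRB · max L -135/512 · min R -67/256 = -269/1024
12 of 13 · RBBRBBBBRRBB · max L -269/1024 · min R -67/256 = -537/2048
13 of 13 · RBBRBBBBRRBBR · max L -269/1024 · min R -537/2048 = -1075/4096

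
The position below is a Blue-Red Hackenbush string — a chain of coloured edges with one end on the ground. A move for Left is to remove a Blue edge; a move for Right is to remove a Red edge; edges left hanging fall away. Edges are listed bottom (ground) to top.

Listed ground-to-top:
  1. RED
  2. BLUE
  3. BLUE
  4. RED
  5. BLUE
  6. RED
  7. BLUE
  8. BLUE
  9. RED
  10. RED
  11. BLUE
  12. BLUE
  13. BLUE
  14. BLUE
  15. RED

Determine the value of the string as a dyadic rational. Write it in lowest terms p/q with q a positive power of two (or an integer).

-5315/16384

v_1 [R]  L=[none]  R=[0]  gives -1
v_2 [RB]  L=[-1]  R=[0]  gives -1/2
v_3 [RBB]  L=[-1, -1/2]  R=[0]  gives -1/4
v_4 [RBBR]  L=[-1, -1/2]  R=[-1/4, 0]  gives -3/8
v_5 [RBBRB]  L=[-1, -1/2, -3/8]  R=[-1/4, 0]  gives -5/16
v_6 [RBBRBR]  L=[-1, -1/2, -3/8]  R=[-5/16, -1/4, 0]  gives -11/32
v_7 [RBBRBRB]  L=[-1, -1/2, -3/8, -11/32]  R=[-5/16, -1/4, 0]  gives -21/64
v_8 [RBBRBRBB]  L=[-1, -1/2, -3/8, -11/32, -21/64]  R=[-5/16, -1/4, 0]  gives -41/128
v_9 [RBBRBRBBR]  L=[-1, -1/2, -3/8, -11/32, -21/64]  R=[-41/128, -5/16, -1/4, 0]  gives -83/256
v_10 [RBBRBRBBRR]  L=[-1, -1/2, -3/8, -11/32, -21/64]  R=[-83/256, -41/128, -5/16, -1/4, 0]  gives -167/512
v_11 [RBBRBRBBRRB]  L=[-1, -1/2, -3/8, -11/32, -21/64, -167/512]  R=[-83/256, -41/128, -5/16, -1/4, 0]  gives -333/1024
v_12 [RBBRBRBBRRBB]  L=[-1, -1/2, -3/8, -11/32, -21/64, -167/512, -333/1024]  R=[-83/256, -41/128, -5/16, -1/4, 0]  gives -665/2048
v_13 [RBBRBRBBRRBBB]  L=[-1, -1/2, -3/8, -11/32, -21/64, -167/512, -333/1024, -665/2048]  R=[-83/256, -41/128, -5/16, -1/4, 0]  gives -1329/4096
v_14 [RBBRBRBBRRBBBB]  L=[-1, -1/2, -3/8, -11/32, -21/64, -167/512, -333/1024, -665/2048, -1329/4096]  R=[-83/256, -41/128, -5/16, -1/4, 0]  gives -2657/8192
v_15 [RBBRBRBBRRBBBBR]  L=[-1, -1/2, -3/8, -11/32, -21/64, -167/512, -333/1024, -665/2048, -1329/4096]  R=[-2657/8192, -83/256, -41/128, -5/16, -1/4, 0]  gives -5315/16384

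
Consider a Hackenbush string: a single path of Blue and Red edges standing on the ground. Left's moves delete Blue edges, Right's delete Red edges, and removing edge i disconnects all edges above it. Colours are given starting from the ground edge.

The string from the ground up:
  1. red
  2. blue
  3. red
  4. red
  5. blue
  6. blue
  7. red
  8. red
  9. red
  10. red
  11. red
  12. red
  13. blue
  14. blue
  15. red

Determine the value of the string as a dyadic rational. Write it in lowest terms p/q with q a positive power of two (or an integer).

Recurse on prefixes of the 15-edge string red blue red red blue blue red red red red red red blue blue red:
v(r) = { (no moves) | 0 } → -1
v(rb) = { -1 | 0 } → -1/2
v(rbr) = { -1 | -1/2, 0 } → -3/4
v(rbrr) = { -1 | -3/4, -1/2, 0 } → -7/8
v(rbrrb) = { -1, -7/8 | -3/4, -1/2, 0 } → -13/16
v(rbrrbb) = { -1, -7/8, -13/16 | -3/4, -1/2, 0 } → -25/32
v(rbrrbbr) = { -1, -7/8, -13/16 | -25/32, -3/4, -1/2, 0 } → -51/64
v(rbrrbbrr) = { -1, -7/8, -13/16 | -51/64, -25/32, -3/4, -1/2, 0 } → -103/128
v(rbrrbbrrr) = { -1, -7/8, -13/16 | -103/128, -51/64, -25/32, -3/4, -1/2, 0 } → -207/256
v(rbrrbbrrrr) = { -1, -7/8, -13/16 | -207/256, -103/128, -51/64, -25/32, -3/4, -1/2, 0 } → -415/512
v(rbrrbbrrrrr) = { -1, -7/8, -13/16 | -415/512, -207/256, -103/128, -51/64, -25/32, -3/4, -1/2, 0 } → -831/1024
v(rbrrbbrrrrrr) = { -1, -7/8, -13/16 | -831/1024, -415/512, -207/256, -103/128, -51/64, -25/32, -3/4, -1/2, 0 } → -1663/2048
v(rbrrbbrrrrrrb) = { -1, -7/8, -13/16, -1663/2048 | -831/1024, -415/512, -207/256, -103/128, -51/64, -25/32, -3/4, -1/2, 0 } → -3325/4096
v(rbrrbbrrrrrrbb) = { -1, -7/8, -13/16, -1663/2048, -3325/4096 | -831/1024, -415/512, -207/256, -103/128, -51/64, -25/32, -3/4, -1/2, 0 } → -6649/8192
v(rbrrbbrrrrrrbbr) = { -1, -7/8, -13/16, -1663/2048, -3325/4096 | -6649/8192, -831/1024, -415/512, -207/256, -103/128, -51/64, -25/32, -3/4, -1/2, 0 } → -13299/16384

-13299/16384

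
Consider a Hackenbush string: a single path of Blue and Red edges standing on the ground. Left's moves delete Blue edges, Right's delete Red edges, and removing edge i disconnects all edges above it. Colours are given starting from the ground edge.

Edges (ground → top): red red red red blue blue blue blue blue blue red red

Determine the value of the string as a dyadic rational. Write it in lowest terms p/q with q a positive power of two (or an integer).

Prefix values for red red red red blue blue blue blue blue blue red red via {L|R} + simplicity:
r: Left { (no moves) }, Right { 0 } → simplest -1
rr: Left { (no moves) }, Right { -1 0 } → simplest -2
rrr: Left { (no moves) }, Right { -2 -1 0 } → simplest -3
rrrr: Left { (no moves) }, Right { -3 -2 -1 0 } → simplest -4
rrrrb: Left { -4 }, Right { -3 -2 -1 0 } → simplest -7/2
rrrrbb: Left { -4 -7/2 }, Right { -3 -2 -1 0 } → simplest -13/4
rrrrbbb: Left { -4 -7/2 -13/4 }, Right { -3 -2 -1 0 } → simplest -25/8
rrrrbbbb: Left { -4 -7/2 -13/4 -25/8 }, Right { -3 -2 -1 0 } → simplest -49/16
rrrrbbbbb: Left { -4 -7/2 -13/4 -25/8 -49/16 }, Right { -3 -2 -1 0 } → simplest -97/32
rrrrbbbbbb: Left { -4 -7/2 -13/4 -25/8 -49/16 -97/32 }, Right { -3 -2 -1 0 } → simplest -193/64
rrrrbbbbbbr: Left { -4 -7/2 -13/4 -25/8 -49/16 -97/32 }, Right { -193/64 -3 -2 -1 0 } → simplest -387/128
rrrrbbbbbbrr: Left { -4 -7/2 -13/4 -25/8 -49/16 -97/32 }, Right { -387/128 -193/64 -3 -2 -1 0 } → simplest -775/256

-775/256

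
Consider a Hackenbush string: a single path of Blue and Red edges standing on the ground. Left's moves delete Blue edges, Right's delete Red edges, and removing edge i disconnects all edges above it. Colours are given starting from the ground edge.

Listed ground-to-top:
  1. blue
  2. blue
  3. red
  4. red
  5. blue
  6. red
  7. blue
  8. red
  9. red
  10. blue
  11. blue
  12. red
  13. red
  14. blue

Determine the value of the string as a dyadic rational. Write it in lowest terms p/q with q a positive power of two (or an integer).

5427/4096

g_1 [b]  L=[0]  R=[(no moves)]  = 1
g_2 [bb]  L=[0 1]  R=[(no moves)]  = 2
g_3 [bbr]  L=[0 1]  R=[2]  = 3/2
g_4 [bbrr]  L=[0 1]  R=[3/2 2]  = 5/4
g_5 [bbrrb]  L=[0 1 5/4]  R=[3/2 2]  = 11/8
g_6 [bbrrbr]  L=[0 1 5/4]  R=[11/8 3/2 2]  = 21/16
g_7 [bbrrbrb]  L=[0 1 5/4 21/16]  R=[11/8 3/2 2]  = 43/32
g_8 [bbrrbrbr]  L=[0 1 5/4 21/16]  R=[43/32 11/8 3/2 2]  = 85/64
g_9 [bbrrbrbrr]  L=[0 1 5/4 21/16]  R=[85/64 43/32 11/8 3/2 2]  = 169/128
g_10 [bbrrbrbrrb]  L=[0 1 5/4 21/16 169/128]  R=[85/64 43/32 11/8 3/2 2]  = 339/256
g_11 [bbrrbrbrrbb]  L=[0 1 5/4 21/16 169/128 339/256]  R=[85/64 43/32 11/8 3/2 2]  = 679/512
g_12 [bbrrbrbrrbbr]  L=[0 1 5/4 21/16 169/128 339/256]  R=[679/512 85/64 43/32 11/8 3/2 2]  = 1357/1024
g_13 [bbrrbrbrrbbrr]  L=[0 1 5/4 21/16 169/128 339/256]  R=[1357/1024 679/512 85/64 43/32 11/8 3/2 2]  = 2713/2048
g_14 [bbrrbrbrrbbrrb]  L=[0 1 5/4 21/16 169/128 339/256 2713/2048]  R=[1357/1024 679/512 85/64 43/32 11/8 3/2 2]  = 5427/4096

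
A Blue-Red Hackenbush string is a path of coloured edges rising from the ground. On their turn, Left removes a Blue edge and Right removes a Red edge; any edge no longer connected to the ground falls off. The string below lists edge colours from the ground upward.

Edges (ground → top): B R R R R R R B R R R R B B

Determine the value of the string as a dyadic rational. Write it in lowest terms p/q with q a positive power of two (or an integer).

Recurse on prefixes of the 14-edge string B R R R R R R B R R R R B B:
v(B) = { 0 | ∅ } — 1
v(BR) = { 0 | 1 } — 1/2
v(BRR) = { 0 | 1/2; 1 } — 1/4
v(BRRR) = { 0 | 1/4; 1/2; 1 } — 1/8
v(BRRRR) = { 0 | 1/8; 1/4; 1/2; 1 } — 1/16
v(BRRRRR) = { 0 | 1/16; 1/8; 1/4; 1/2; 1 } — 1/32
v(BRRRRRR) = { 0 | 1/32; 1/16; 1/8; 1/4; 1/2; 1 } — 1/64
v(BRRRRRRB) = { 0; 1/64 | 1/32; 1/16; 1/8; 1/4; 1/2; 1 } — 3/128
v(BRRRRRRBR) = { 0; 1/64 | 3/128; 1/32; 1/16; 1/8; 1/4; 1/2; 1 } — 5/256
v(BRRRRRRBRR) = { 0; 1/64 | 5/256; 3/128; 1/32; 1/16; 1/8; 1/4; 1/2; 1 } — 9/512
v(BRRRRRRBRRR) = { 0; 1/64 | 9/512; 5/256; 3/128; 1/32; 1/16; 1/8; 1/4; 1/2; 1 } — 17/1024
v(BRRRRRRBRRRR) = { 0; 1/64 | 17/1024; 9/512; 5/256; 3/128; 1/32; 1/16; 1/8; 1/4; 1/2; 1 } — 33/2048
v(BRRRRRRBRRRRB) = { 0; 1/64; 33/2048 | 17/1024; 9/512; 5/256; 3/128; 1/32; 1/16; 1/8; 1/4; 1/2; 1 } — 67/4096
v(BRRRRRRBRRRRBB) = { 0; 1/64; 33/2048; 67/4096 | 17/1024; 9/512; 5/256; 3/128; 1/32; 1/16; 1/8; 1/4; 1/2; 1 } — 135/8192

135/8192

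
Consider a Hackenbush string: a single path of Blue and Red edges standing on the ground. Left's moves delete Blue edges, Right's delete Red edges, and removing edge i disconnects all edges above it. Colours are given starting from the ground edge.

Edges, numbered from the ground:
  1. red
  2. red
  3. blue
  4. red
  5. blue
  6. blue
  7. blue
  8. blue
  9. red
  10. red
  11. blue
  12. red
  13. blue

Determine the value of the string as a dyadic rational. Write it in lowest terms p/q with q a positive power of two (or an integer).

-3125/2048

Build val(s[:k]) for k = 1..13, string s = red red blue red blue blue blue blue red red blue red blue.
1 of 13 · r · max L −∞ · min R 0 — -1
2 of 13 · rr · max L −∞ · min R -1 — -2
3 of 13 · rrb · max L -2 · min R -1 — -3/2
4 of 13 · rrbr · max L -2 · min R -3/2 — -7/4
5 of 13 · rrbrb · max L -7/4 · min R -3/2 — -13/8
6 of 13 · rrbrbb · max L -13/8 · min R -3/2 — -25/16
7 of 13 · rrbrbbb · max L -25/16 · min R -3/2 — -49/32
8 of 13 · rrbrbbbb · max L -49/32 · min R -3/2 — -97/64
9 of 13 · rrbrbbbbr · max L -49/32 · min R -97/64 — -195/128
10 of 13 · rrbrbbbbrr · max L -49/32 · min R -195/128 — -391/256
11 of 13 · rrbrbbbbrrb · max L -391/256 · min R -195/128 — -781/512
12 of 13 · rrbrbbbbrrbr · max L -391/256 · min R -781/512 — -1563/1024
13 of 13 · rrbrbbbbrrbrb · max L -1563/1024 · min R -781/512 — -3125/2048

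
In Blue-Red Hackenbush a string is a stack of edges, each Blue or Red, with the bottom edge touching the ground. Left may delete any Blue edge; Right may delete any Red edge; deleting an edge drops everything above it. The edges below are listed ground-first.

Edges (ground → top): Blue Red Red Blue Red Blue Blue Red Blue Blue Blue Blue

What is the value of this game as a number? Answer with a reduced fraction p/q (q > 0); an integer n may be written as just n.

Prefix values for Blue Red Red Blue Red Blue Blue Red Blue Blue Blue Blue via {L|R} + simplicity:
step 1: add Blue to get B; options L={ 0 } R={ · } ⇒ 1
step 2: add Red to get BR; options L={ 0 } R={ 1 } ⇒ 1/2
step 3: add Red to get BRR; options L={ 0 } R={ 1/2,1 } ⇒ 1/4
step 4: add Blue to get BRRB; options L={ 0,1/4 } R={ 1/2,1 } ⇒ 3/8
step 5: add Red to get BRRBR; options L={ 0,1/4 } R={ 3/8,1/2,1 } ⇒ 5/16
step 6: add Blue to get BRRBRB; options L={ 0,1/4,5/16 } R={ 3/8,1/2,1 } ⇒ 11/32
step 7: add Blue to get BRRBRBB; options L={ 0,1/4,5/16,11/32 } R={ 3/8,1/2,1 } ⇒ 23/64
step 8: add Red to get BRRBRBBR; options L={ 0,1/4,5/16,11/32 } R={ 23/64,3/8,1/2,1 } ⇒ 45/128
step 9: add Blue to get BRRBRBBRB; options L={ 0,1/4,5/16,11/32,45/128 } R={ 23/64,3/8,1/2,1 } ⇒ 91/256
step 10: add Blue to get BRRBRBBRBB; options L={ 0,1/4,5/16,11/32,45/128,91/256 } R={ 23/64,3/8,1/2,1 } ⇒ 183/512
step 11: add Blue to get BRRBRBBRBBB; options L={ 0,1/4,5/16,11/32,45/128,91/256,183/512 } R={ 23/64,3/8,1/2,1 } ⇒ 367/1024
step 12: add Blue to get BRRBRBBRBBBB; options L={ 0,1/4,5/16,11/32,45/128,91/256,183/512,367/1024 } R={ 23/64,3/8,1/2,1 } ⇒ 735/2048

735/2048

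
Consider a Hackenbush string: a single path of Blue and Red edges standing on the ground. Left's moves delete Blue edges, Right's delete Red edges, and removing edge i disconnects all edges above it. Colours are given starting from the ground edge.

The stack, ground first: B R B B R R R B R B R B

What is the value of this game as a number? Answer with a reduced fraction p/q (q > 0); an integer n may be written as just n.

step 1: add B to get B; options L={ 0 } R={ (no moves) } -> 1
step 2: add R to get BR; options L={ 0 } R={ 1 } -> 1/2
step 3: add B to get BRB; options L={ 0 1/2 } R={ 1 } -> 3/4
step 4: add B to get BRBB; options L={ 0 1/2 3/4 } R={ 1 } -> 7/8
step 5: add R to get BRBBR; options L={ 0 1/2 3/4 } R={ 7/8 1 } -> 13/16
step 6: add R to get BRBBRR; options L={ 0 1/2 3/4 } R={ 13/16 7/8 1 } -> 25/32
step 7: add R to get BRBBRRR; options L={ 0 1/2 3/4 } R={ 25/32 13/16 7/8 1 } -> 49/64
step 8: add B to get BRBBRRRB; options L={ 0 1/2 3/4 49/64 } R={ 25/32 13/16 7/8 1 } -> 99/128
step 9: add R to get BRBBRRRBR; options L={ 0 1/2 3/4 49/64 } R={ 99/128 25/32 13/16 7/8 1 } -> 197/256
step 10: add B to get BRBBRRRBRB; options L={ 0 1/2 3/4 49/64 197/256 } R={ 99/128 25/32 13/16 7/8 1 } -> 395/512
step 11: add R to get BRBBRRRBRBR; options L={ 0 1/2 3/4 49/64 197/256 } R={ 395/512 99/128 25/32 13/16 7/8 1 } -> 789/1024
step 12: add B to get BRBBRRRBRBRB; options L={ 0 1/2 3/4 49/64 197/256 789/1024 } R={ 395/512 99/128 25/32 13/16 7/8 1 } -> 1579/2048

1579/2048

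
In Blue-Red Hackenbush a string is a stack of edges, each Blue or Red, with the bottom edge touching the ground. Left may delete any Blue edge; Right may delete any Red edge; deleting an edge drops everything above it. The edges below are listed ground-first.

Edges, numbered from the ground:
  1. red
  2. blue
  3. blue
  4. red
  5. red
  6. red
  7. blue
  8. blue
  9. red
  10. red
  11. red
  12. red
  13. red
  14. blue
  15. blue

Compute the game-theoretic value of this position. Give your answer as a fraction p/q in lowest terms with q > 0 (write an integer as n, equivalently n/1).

step 1: add red to get r; options L={  } R={ 0 } ⇒ -1
step 2: add blue to get rb; options L={ -1 } R={ 0 } ⇒ -1/2
step 3: add blue to get rbb; options L={ -1, -1/2 } R={ 0 } ⇒ -1/4
step 4: add red to get rbbr; options L={ -1, -1/2 } R={ -1/4, 0 } ⇒ -3/8
step 5: add red to get rbbrr; options L={ -1, -1/2 } R={ -3/8, -1/4, 0 } ⇒ -7/16
step 6: add red to get rbbrrr; options L={ -1, -1/2 } R={ -7/16, -3/8, -1/4, 0 } ⇒ -15/32
step 7: add blue to get rbbrrrb; options L={ -1, -1/2, -15/32 } R={ -7/16, -3/8, -1/4, 0 } ⇒ -29/64
step 8: add blue to get rbbrrrbb; options L={ -1, -1/2, -15/32, -29/64 } R={ -7/16, -3/8, -1/4, 0 } ⇒ -57/128
step 9: add red to get rbbrrrbbr; options L={ -1, -1/2, -15/32, -29/64 } R={ -57/128, -7/16, -3/8, -1/4, 0 } ⇒ -115/256
step 10: add red to get rbbrrrbbrr; options L={ -1, -1/2, -15/32, -29/64 } R={ -115/256, -57/128, -7/16, -3/8, -1/4, 0 } ⇒ -231/512
step 11: add red to get rbbrrrbbrrr; options L={ -1, -1/2, -15/32, -29/64 } R={ -231/512, -115/256, -57/128, -7/16, -3/8, -1/4, 0 } ⇒ -463/1024
step 12: add red to get rbbrrrbbrrrr; options L={ -1, -1/2, -15/32, -29/64 } R={ -463/1024, -231/512, -115/256, -57/128, -7/16, -3/8, -1/4, 0 } ⇒ -927/2048
step 13: add red to get rbbrrrbbrrrrr; options L={ -1, -1/2, -15/32, -29/64 } R={ -927/2048, -463/1024, -231/512, -115/256, -57/128, -7/16, -3/8, -1/4, 0 } ⇒ -1855/4096
step 14: add blue to get rbbrrrbbrrrrrb; options L={ -1, -1/2, -15/32, -29/64, -1855/4096 } R={ -927/2048, -463/1024, -231/512, -115/256, -57/128, -7/16, -3/8, -1/4, 0 } ⇒ -3709/8192
step 15: add blue to get rbbrrrbbrrrrrbb; options L={ -1, -1/2, -15/32, -29/64, -1855/4096, -3709/8192 } R={ -927/2048, -463/1024, -231/512, -115/256, -57/128, -7/16, -3/8, -1/4, 0 } ⇒ -7417/16384

-7417/16384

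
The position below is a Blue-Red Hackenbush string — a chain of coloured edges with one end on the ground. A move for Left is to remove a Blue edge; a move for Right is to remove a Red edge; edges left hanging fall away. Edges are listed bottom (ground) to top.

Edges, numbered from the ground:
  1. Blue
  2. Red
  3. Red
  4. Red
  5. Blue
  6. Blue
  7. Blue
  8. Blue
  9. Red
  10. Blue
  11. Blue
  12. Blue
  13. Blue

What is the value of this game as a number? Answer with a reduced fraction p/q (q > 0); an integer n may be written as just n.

Prefix values for Blue Red Red Red Blue Blue Blue Blue Red Blue Blue Blue Blue via {L|R} + simplicity:
B: Left { 0 }, Right { · } — simplest 1
BR: Left { 0 }, Right { 1 } — simplest 1/2
BRR: Left { 0 }, Right { 1/2 1 } — simplest 1/4
BRRR: Left { 0 }, Right { 1/4 1/2 1 } — simplest 1/8
BRRRB: Left { 0 1/8 }, Right { 1/4 1/2 1 } — simplest 3/16
BRRRBB: Left { 0 1/8 3/16 }, Right { 1/4 1/2 1 } — simplest 7/32
BRRRBBB: Left { 0 1/8 3/16 7/32 }, Right { 1/4 1/2 1 } — simplest 15/64
BRRRBBBB: Left { 0 1/8 3/16 7/32 15/64 }, Right { 1/4 1/2 1 } — simplest 31/128
BRRRBBBBR: Left { 0 1/8 3/16 7/32 15/64 }, Right { 31/128 1/4 1/2 1 } — simplest 61/256
BRRRBBBBRB: Left { 0 1/8 3/16 7/32 15/64 61/256 }, Right { 31/128 1/4 1/2 1 } — simplest 123/512
BRRRBBBBRBB: Left { 0 1/8 3/16 7/32 15/64 61/256 123/512 }, Right { 31/128 1/4 1/2 1 } — simplest 247/1024
BRRRBBBBRBBB: Left { 0 1/8 3/16 7/32 15/64 61/256 123/512 247/1024 }, Right { 31/128 1/4 1/2 1 } — simplest 495/2048
BRRRBBBBRBBBB: Left { 0 1/8 3/16 7/32 15/64 61/256 123/512 247/1024 495/2048 }, Right { 31/128 1/4 1/2 1 } — simplest 991/4096

991/4096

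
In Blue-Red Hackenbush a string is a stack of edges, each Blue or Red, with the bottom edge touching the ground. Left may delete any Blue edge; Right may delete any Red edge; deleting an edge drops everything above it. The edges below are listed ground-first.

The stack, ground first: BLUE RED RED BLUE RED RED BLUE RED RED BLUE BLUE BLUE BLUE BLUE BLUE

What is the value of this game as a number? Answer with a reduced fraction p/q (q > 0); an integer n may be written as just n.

step 1: add BLUE to get B; options L={ 0 } R={ (no moves) } gives 1
step 2: add RED to get BR; options L={ 0 } R={ 1 } gives 1/2
step 3: add RED to get BRR; options L={ 0 } R={ 1/2,1 } gives 1/4
step 4: add BLUE to get BRRB; options L={ 0,1/4 } R={ 1/2,1 } gives 3/8
step 5: add RED to get BRRBR; options L={ 0,1/4 } R={ 3/8,1/2,1 } gives 5/16
step 6: add RED to get BRRBRR; options L={ 0,1/4 } R={ 5/16,3/8,1/2,1 } gives 9/32
step 7: add BLUE to get BRRBRRB; options L={ 0,1/4,9/32 } R={ 5/16,3/8,1/2,1 } gives 19/64
step 8: add RED to get BRRBRRBR; options L={ 0,1/4,9/32 } R={ 19/64,5/16,3/8,1/2,1 } gives 37/128
step 9: add RED to get BRRBRRBRR; options L={ 0,1/4,9/32 } R={ 37/128,19/64,5/16,3/8,1/2,1 } gives 73/256
step 10: add BLUE to get BRRBRRBRRB; options L={ 0,1/4,9/32,73/256 } R={ 37/128,19/64,5/16,3/8,1/2,1 } gives 147/512
step 11: add BLUE to get BRRBRRBRRBB; options L={ 0,1/4,9/32,73/256,147/512 } R={ 37/128,19/64,5/16,3/8,1/2,1 } gives 295/1024
step 12: add BLUE to get BRRBRRBRRBBB; options L={ 0,1/4,9/32,73/256,147/512,295/1024 } R={ 37/128,19/64,5/16,3/8,1/2,1 } gives 591/2048
step 13: add BLUE to get BRRBRRBRRBBBB; options L={ 0,1/4,9/32,73/256,147/512,295/1024,591/2048 } R={ 37/128,19/64,5/16,3/8,1/2,1 } gives 1183/4096
step 14: add BLUE to get BRRBRRBRRBBBBB; options L={ 0,1/4,9/32,73/256,147/512,295/1024,591/2048,1183/4096 } R={ 37/128,19/64,5/16,3/8,1/2,1 } gives 2367/8192
step 15: add BLUE to get BRRBRRBRRBBBBBB; options L={ 0,1/4,9/32,73/256,147/512,295/1024,591/2048,1183/4096,2367/8192 } R={ 37/128,19/64,5/16,3/8,1/2,1 } gives 4735/16384

4735/16384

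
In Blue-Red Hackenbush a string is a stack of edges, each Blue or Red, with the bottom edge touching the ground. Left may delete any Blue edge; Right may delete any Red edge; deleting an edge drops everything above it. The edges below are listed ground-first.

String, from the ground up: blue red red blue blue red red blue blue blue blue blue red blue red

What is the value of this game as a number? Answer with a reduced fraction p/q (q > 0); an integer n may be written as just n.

6645/16384

Recurse on prefixes of the 15-edge string blue red red blue blue red red blue blue blue blue blue red blue red:
value_1 [b]  L=[0]  R=[none]  so 1
value_2 [br]  L=[0]  R=[1]  so 1/2
value_3 [brr]  L=[0]  R=[1/2; 1]  so 1/4
value_4 [brrb]  L=[0; 1/4]  R=[1/2; 1]  so 3/8
value_5 [brrbb]  L=[0; 1/4; 3/8]  R=[1/2; 1]  so 7/16
value_6 [brrbbr]  L=[0; 1/4; 3/8]  R=[7/16; 1/2; 1]  so 13/32
value_7 [brrbbrr]  L=[0; 1/4; 3/8]  R=[13/32; 7/16; 1/2; 1]  so 25/64
value_8 [brrbbrrb]  L=[0; 1/4; 3/8; 25/64]  R=[13/32; 7/16; 1/2; 1]  so 51/128
value_9 [brrbbrrbb]  L=[0; 1/4; 3/8; 25/64; 51/128]  R=[13/32; 7/16; 1/2; 1]  so 103/256
value_10 [brrbbrrbbb]  L=[0; 1/4; 3/8; 25/64; 51/128; 103/256]  R=[13/32; 7/16; 1/2; 1]  so 207/512
value_11 [brrbbrrbbbb]  L=[0; 1/4; 3/8; 25/64; 51/128; 103/256; 207/512]  R=[13/32; 7/16; 1/2; 1]  so 415/1024
value_12 [brrbbrrbbbbb]  L=[0; 1/4; 3/8; 25/64; 51/128; 103/256; 207/512; 415/1024]  R=[13/32; 7/16; 1/2; 1]  so 831/2048
value_13 [brrbbrrbbbbbr]  L=[0; 1/4; 3/8; 25/64; 51/128; 103/256; 207/512; 415/1024]  R=[831/2048; 13/32; 7/16; 1/2; 1]  so 1661/4096
value_14 [brrbbrrbbbbbrb]  L=[0; 1/4; 3/8; 25/64; 51/128; 103/256; 207/512; 415/1024; 1661/4096]  R=[831/2048; 13/32; 7/16; 1/2; 1]  so 3323/8192
value_15 [brrbbrrbbbbbrbr]  L=[0; 1/4; 3/8; 25/64; 51/128; 103/256; 207/512; 415/1024; 1661/4096]  R=[3323/8192; 831/2048; 13/32; 7/16; 1/2; 1]  so 6645/16384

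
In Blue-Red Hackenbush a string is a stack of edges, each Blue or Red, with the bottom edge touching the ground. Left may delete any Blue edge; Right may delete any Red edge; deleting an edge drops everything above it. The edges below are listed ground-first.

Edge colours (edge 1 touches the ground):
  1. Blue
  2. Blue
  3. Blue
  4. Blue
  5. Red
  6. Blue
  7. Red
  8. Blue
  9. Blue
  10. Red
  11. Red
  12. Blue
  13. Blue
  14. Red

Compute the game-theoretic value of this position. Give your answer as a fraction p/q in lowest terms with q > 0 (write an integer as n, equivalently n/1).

3789/1024

Prefix values for Blue Blue Blue Blue Red Blue Red Blue Blue Red Red Blue Blue Red via {L|R} + simplicity:
edge 1 of 14 (Blue): { 0 | — } -> 1
edge 2 of 14 (Blue): { 0,1 | — } -> 2
edge 3 of 14 (Blue): { 0,1,2 | — } -> 3
edge 4 of 14 (Blue): { 0,1,2,3 | — } -> 4
edge 5 of 14 (Red): { 0,1,2,3 | 4 } -> 7/2
edge 6 of 14 (Blue): { 0,1,2,3,7/2 | 4 } -> 15/4
edge 7 of 14 (Red): { 0,1,2,3,7/2 | 15/4,4 } -> 29/8
edge 8 of 14 (Blue): { 0,1,2,3,7/2,29/8 | 15/4,4 } -> 59/16
edge 9 of 14 (Blue): { 0,1,2,3,7/2,29/8,59/16 | 15/4,4 } -> 119/32
edge 10 of 14 (Red): { 0,1,2,3,7/2,29/8,59/16 | 119/32,15/4,4 } -> 237/64
edge 11 of 14 (Red): { 0,1,2,3,7/2,29/8,59/16 | 237/64,119/32,15/4,4 } -> 473/128
edge 12 of 14 (Blue): { 0,1,2,3,7/2,29/8,59/16,473/128 | 237/64,119/32,15/4,4 } -> 947/256
edge 13 of 14 (Blue): { 0,1,2,3,7/2,29/8,59/16,473/128,947/256 | 237/64,119/32,15/4,4 } -> 1895/512
edge 14 of 14 (Red): { 0,1,2,3,7/2,29/8,59/16,473/128,947/256 | 1895/512,237/64,119/32,15/4,4 } -> 3789/1024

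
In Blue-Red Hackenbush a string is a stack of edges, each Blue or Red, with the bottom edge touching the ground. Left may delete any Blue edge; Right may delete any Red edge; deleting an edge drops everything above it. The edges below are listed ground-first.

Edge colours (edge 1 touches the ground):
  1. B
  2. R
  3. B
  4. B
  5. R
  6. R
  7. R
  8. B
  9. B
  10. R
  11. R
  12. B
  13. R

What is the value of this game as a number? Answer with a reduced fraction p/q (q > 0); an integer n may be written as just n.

3173/4096

Recurse on prefixes of the 13-edge string B R B B R R R B B R R B R:
edge 1 of 13 (B): { 0 | — } → 1
edge 2 of 13 (R): { 0 | 1 } → 1/2
edge 3 of 13 (B): { 0 1/2 | 1 } → 3/4
edge 4 of 13 (B): { 0 1/2 3/4 | 1 } → 7/8
edge 5 of 13 (R): { 0 1/2 3/4 | 7/8 1 } → 13/16
edge 6 of 13 (R): { 0 1/2 3/4 | 13/16 7/8 1 } → 25/32
edge 7 of 13 (R): { 0 1/2 3/4 | 25/32 13/16 7/8 1 } → 49/64
edge 8 of 13 (B): { 0 1/2 3/4 49/64 | 25/32 13/16 7/8 1 } → 99/128
edge 9 of 13 (B): { 0 1/2 3/4 49/64 99/128 | 25/32 13/16 7/8 1 } → 199/256
edge 10 of 13 (R): { 0 1/2 3/4 49/64 99/128 | 199/256 25/32 13/16 7/8 1 } → 397/512
edge 11 of 13 (R): { 0 1/2 3/4 49/64 99/128 | 397/512 199/256 25/32 13/16 7/8 1 } → 793/1024
edge 12 of 13 (B): { 0 1/2 3/4 49/64 99/128 793/1024 | 397/512 199/256 25/32 13/16 7/8 1 } → 1587/2048
edge 13 of 13 (R): { 0 1/2 3/4 49/64 99/128 793/1024 | 1587/2048 397/512 199/256 25/32 13/16 7/8 1 } → 3173/4096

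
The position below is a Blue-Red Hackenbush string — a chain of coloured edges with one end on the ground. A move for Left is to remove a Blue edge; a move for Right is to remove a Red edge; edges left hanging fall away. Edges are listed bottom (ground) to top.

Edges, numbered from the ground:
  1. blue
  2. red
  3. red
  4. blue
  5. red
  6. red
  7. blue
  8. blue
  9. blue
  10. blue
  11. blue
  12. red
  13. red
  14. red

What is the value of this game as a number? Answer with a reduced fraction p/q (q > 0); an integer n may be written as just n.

2545/8192

Build v(s[:k]) for k = 1..14, string s = blue red red blue red red blue blue blue blue blue red red red.
1 of 14 · b · max L 0 · min R +∞ → 1
2 of 14 · br · max L 0 · min R 1 → 1/2
3 of 14 · brr · max L 0 · min R 1/2 → 1/4
4 of 14 · brrb · max L 1/4 · min R 1/2 → 3/8
5 of 14 · brrbr · max L 1/4 · min R 3/8 → 5/16
6 of 14 · brrbrr · max L 1/4 · min R 5/16 → 9/32
7 of 14 · brrbrrb · max L 9/32 · min R 5/16 → 19/64
8 of 14 · brrbrrbb · max L 19/64 · min R 5/16 → 39/128
9 of 14 · brrbrrbbb · max L 39/128 · min R 5/16 → 79/256
10 of 14 · brrbrrbbbb · max L 79/256 · min R 5/16 → 159/512
11 of 14 · brrbrrbbbbb · max L 159/512 · min R 5/16 → 319/1024
12 of 14 · brrbrrbbbbbr · max L 159/512 · min R 319/1024 → 637/2048
13 of 14 · brrbrrbbbbbrr · max L 159/512 · min R 637/2048 → 1273/4096
14 of 14 · brrbrrbbbbbrrr · max L 159/512 · min R 1273/4096 → 2545/8192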